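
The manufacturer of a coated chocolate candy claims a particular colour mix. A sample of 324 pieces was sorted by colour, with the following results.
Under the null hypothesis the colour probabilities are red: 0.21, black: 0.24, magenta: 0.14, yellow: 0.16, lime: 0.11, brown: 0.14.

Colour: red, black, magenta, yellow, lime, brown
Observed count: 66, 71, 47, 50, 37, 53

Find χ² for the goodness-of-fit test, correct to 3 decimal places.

2.112

Expected counts E_i = n·p_i: 324×0.21 = 68.04, 324×0.24 = 77.76, 324×0.14 = 45.36, 324×0.16 = 51.84, 324×0.11 = 35.64, 324×0.14 = 45.36.
χ² = (66−68.04)²/68.04 + (71−77.76)²/77.76 + (47−45.36)²/45.36 + (50−51.84)²/51.84 + (37−35.64)²/35.64 + (53−45.36)²/45.36
   = 0.0612 + 0.5877 + 0.0593 + 0.0653 + 0.0519 + 1.2868
Sum = 2.112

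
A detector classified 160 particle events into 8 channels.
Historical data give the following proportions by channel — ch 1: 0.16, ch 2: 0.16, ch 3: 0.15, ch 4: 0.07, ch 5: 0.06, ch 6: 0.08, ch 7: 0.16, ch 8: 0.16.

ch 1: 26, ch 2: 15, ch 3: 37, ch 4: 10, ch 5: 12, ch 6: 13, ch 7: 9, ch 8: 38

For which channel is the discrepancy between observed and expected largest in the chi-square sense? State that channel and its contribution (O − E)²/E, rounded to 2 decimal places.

ch 7, 10.76

Expected counts E_i = n·p_i: 160×0.16 = 25.6, 160×0.16 = 25.6, 160×0.15 = 24, 160×0.07 = 11.2, 160×0.06 = 9.6, 160×0.08 = 12.8, 160×0.16 = 25.6, 160×0.16 = 25.6.
cat         O        E   (O−E)²/E
ch 1       26     25.6      0.006
ch 2       15     25.6      4.389
ch 3       37       24      7.042
ch 4       10     11.2      0.129
ch 5       12      9.6      0.600
ch 6       13     12.8      0.003
ch 7        9     25.6     10.764
ch 8       38     25.6      6.006
The largest term is for ch 7: 10.76.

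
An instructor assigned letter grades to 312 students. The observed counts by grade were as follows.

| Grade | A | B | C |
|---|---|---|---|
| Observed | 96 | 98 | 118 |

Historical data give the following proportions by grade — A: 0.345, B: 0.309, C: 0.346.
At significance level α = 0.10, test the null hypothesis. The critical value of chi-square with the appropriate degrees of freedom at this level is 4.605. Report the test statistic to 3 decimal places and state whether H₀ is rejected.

Expected counts E_i = n·p_i: 312×0.345 = 107.64, 312×0.309 = 96.408, 312×0.346 = 107.952.
A: (96 − 107.64)²/107.64 = 135.4896/107.64 = 1.2587
B: (98 − 96.408)²/96.408 = 2.534464/96.408 = 0.0263
C: (118 − 107.952)²/107.952 = 100.962304/107.952 = 0.9353
Sum = 2.220
df = 2. Since 2.220 < 4.605, we do not reject H₀.

2.220; do not reject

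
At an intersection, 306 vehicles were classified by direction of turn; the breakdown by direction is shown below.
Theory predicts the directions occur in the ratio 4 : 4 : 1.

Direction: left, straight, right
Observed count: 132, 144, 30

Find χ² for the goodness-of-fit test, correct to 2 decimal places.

Ratio total = 9. Expected counts: 306×4/9 = 136, 306×4/9 = 136, 306×1/9 = 34.
left: (132 − 136)²/136 = 16/136 = 0.118
straight: (144 − 136)²/136 = 64/136 = 0.471
right: (30 − 34)²/34 = 16/34 = 0.471
Sum = 1.06

1.06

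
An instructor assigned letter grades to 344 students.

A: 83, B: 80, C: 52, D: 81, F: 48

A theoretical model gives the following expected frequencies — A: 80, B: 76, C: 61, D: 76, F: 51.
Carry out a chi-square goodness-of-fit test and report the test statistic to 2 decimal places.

2.16

χ² = (83−80)²/80 + (80−76)²/76 + (52−61)²/61 + (81−76)²/76 + (48−51)²/51
   = 0.113 + 0.211 + 1.328 + 0.329 + 0.176
Sum = 2.16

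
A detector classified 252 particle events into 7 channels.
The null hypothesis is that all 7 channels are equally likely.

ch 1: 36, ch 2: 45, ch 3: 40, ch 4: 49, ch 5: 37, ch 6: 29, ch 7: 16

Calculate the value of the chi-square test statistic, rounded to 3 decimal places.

19.889

Under H₀ each category has probability 1/7, so each expected count is 252/7 = 36.
cat         O        E   (O−E)²/E
ch 1       36       36     0.0000
ch 2       45       36     2.2500
ch 3       40       36     0.4444
ch 4       49       36     4.6944
ch 5       37       36     0.0278
ch 6       29       36     1.3611
ch 7       16       36    11.1111
Sum = 19.889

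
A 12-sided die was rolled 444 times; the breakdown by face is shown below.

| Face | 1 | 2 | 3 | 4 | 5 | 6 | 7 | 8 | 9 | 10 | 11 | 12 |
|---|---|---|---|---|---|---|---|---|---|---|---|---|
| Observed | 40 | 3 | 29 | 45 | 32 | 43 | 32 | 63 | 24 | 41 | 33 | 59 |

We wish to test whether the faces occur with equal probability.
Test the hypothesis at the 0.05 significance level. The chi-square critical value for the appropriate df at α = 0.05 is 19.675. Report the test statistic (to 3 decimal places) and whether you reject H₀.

Under H₀ each category has probability 1/12, so each expected count is 444/12 = 37.
χ² = (40−37)²/37 + (3−37)²/37 + (29−37)²/37 + (45−37)²/37 + (32−37)²/37 + (43−37)²/37 + (32−37)²/37 + (63−37)²/37 + (24−37)²/37 + (41−37)²/37 + (33−37)²/37 + (59−37)²/37
   = 0.2432 + 31.2432 + 1.7297 + 1.7297 + 0.6757 + 0.9730 + 0.6757 + 18.2703 + 4.5676 + 0.4324 + 0.4324 + 13.0811
Sum = 74.054
df = 11. Since 74.054 > 19.675, we reject H₀.

74.054; reject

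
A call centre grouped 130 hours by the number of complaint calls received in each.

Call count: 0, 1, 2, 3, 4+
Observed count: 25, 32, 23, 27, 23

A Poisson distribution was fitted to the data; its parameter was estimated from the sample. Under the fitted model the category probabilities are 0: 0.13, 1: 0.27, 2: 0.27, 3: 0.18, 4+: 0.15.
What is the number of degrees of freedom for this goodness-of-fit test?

3

There are k = 5 categories and 1 parameter estimated from the data, so df = 5 − 1 − 1 = 3.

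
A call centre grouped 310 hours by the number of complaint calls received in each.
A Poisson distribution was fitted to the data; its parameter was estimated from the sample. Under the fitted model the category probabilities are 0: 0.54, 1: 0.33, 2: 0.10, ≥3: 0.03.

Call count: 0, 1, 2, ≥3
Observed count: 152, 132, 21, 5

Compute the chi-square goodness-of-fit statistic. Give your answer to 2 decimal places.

15.25

Expected counts E_i = n·p_i: 310×0.54 = 167.4, 310×0.33 = 102.3, 310×0.10 = 31, 310×0.03 = 9.3.
cat         O        E   (O−E)²/E
0         152    167.4      1.417
1         132    102.3      8.623
2          21       31      3.226
≥3          5      9.3      1.988
Sum = 15.25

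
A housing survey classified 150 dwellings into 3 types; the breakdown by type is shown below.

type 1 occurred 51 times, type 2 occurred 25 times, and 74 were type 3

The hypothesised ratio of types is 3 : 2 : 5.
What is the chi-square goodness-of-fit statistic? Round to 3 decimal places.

1.647

Ratio total = 10. Expected counts: 150×3/10 = 45, 150×2/10 = 30, 150×5/10 = 75.
cat         O        E   (O−E)²/E
type 1     51       45     0.8000
type 2     25       30     0.8333
type 3     74       75     0.0133
Sum = 1.647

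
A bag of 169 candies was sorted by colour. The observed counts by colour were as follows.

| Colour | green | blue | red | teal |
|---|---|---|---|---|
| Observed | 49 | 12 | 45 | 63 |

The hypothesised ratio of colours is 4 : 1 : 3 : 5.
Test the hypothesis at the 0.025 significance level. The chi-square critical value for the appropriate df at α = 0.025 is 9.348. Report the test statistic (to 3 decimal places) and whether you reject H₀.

Ratio total = 13. Expected counts: 169×4/13 = 52, 169×1/13 = 13, 169×3/13 = 39, 169×5/13 = 65.
green: (49 − 52)²/52 = 9/52 = 0.1731
blue: (12 − 13)²/13 = 1/13 = 0.0769
red: (45 − 39)²/39 = 36/39 = 0.9231
teal: (63 − 65)²/65 = 4/65 = 0.0615
Sum = 1.235
df = 3. Since 1.235 < 9.348, we do not reject H₀.

1.235; do not reject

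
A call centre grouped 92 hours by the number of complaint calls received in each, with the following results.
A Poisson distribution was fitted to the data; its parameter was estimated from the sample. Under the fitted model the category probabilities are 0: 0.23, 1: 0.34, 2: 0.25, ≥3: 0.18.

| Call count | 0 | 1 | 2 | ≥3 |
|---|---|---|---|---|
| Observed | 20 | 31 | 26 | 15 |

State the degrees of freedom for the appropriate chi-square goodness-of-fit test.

2

There are k = 4 categories and 1 parameter estimated from the data, so df = 4 − 1 − 1 = 2.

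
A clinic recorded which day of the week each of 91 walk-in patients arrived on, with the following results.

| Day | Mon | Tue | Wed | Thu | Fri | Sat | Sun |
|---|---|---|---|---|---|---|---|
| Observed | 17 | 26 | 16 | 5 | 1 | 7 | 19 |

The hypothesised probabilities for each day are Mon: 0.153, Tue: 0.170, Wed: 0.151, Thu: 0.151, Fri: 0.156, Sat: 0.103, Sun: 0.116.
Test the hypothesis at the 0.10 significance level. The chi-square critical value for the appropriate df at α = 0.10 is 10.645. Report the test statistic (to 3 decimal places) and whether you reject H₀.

Expected counts E_i = n·p_i: 91×0.153 = 13.923, 91×0.170 = 15.47, 91×0.151 = 13.741, 91×0.151 = 13.741, 91×0.156 = 14.196, 91×0.103 = 9.373, 91×0.116 = 10.556.
χ² = (17−13.923)²/13.923 + (26−15.47)²/15.47 + (16−13.741)²/13.741 + (5−13.741)²/13.741 + (1−14.196)²/14.196 + (7−9.373)²/9.373 + (19−10.556)²/10.556
   = 0.6800 + 7.1675 + 0.3714 + 5.5604 + 12.2664 + 0.6008 + 6.7546
Sum = 33.401
df = 6. Since 33.401 > 10.645, we reject H₀.

33.401; reject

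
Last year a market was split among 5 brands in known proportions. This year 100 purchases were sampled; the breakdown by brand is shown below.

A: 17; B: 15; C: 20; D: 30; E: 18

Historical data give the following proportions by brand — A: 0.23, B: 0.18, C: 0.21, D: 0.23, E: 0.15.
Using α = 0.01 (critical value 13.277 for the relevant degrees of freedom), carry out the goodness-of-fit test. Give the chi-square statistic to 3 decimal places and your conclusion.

Expected counts E_i = n·p_i: 100×0.23 = 23, 100×0.18 = 18, 100×0.21 = 21, 100×0.23 = 23, 100×0.15 = 15.
cat         O        E   (O−E)²/E
A          17       23     1.5652
B          15       18     0.5000
C          20       21     0.0476
D          30       23     2.1304
E          18       15     0.6000
Sum = 4.843
df = 4. Since 4.843 < 13.277, we do not reject H₀.

4.843; do not reject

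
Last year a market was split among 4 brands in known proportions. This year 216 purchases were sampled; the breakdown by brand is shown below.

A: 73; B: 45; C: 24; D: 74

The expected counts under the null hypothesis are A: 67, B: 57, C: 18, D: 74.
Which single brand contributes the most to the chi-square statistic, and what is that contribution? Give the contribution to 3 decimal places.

B, 2.526

A: (73 − 67)²/67 = 36/67 = 0.5373
B: (45 − 57)²/57 = 144/57 = 2.5263
C: (24 − 18)²/18 = 36/18 = 2.0000
D: (74 − 74)²/74 = 0/74 = 0.0000
The largest term is for B: 2.526.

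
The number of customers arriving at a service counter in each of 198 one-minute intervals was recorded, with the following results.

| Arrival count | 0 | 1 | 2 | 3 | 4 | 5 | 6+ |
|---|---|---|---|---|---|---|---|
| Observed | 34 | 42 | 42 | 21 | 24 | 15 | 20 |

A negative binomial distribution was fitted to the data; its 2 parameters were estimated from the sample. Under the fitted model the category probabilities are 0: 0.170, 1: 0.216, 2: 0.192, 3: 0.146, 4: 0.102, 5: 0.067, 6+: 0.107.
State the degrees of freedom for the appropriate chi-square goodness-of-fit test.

There are k = 7 categories and 2 parameters estimated from the data, so df = 7 − 1 − 2 = 4.

4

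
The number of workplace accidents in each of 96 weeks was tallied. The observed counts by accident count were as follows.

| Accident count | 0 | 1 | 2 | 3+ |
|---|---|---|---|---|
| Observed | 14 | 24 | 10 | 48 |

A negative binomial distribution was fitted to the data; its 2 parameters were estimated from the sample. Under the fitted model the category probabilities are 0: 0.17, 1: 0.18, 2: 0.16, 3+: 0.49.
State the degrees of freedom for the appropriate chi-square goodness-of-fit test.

1

There are k = 4 categories and 2 parameters estimated from the data, so df = 4 − 1 − 2 = 1.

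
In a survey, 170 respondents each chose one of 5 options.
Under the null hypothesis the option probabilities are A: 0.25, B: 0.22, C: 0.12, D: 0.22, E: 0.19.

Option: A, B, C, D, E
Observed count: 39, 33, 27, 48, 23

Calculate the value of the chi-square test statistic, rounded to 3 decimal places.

Expected counts E_i = n·p_i: 170×0.25 = 42.5, 170×0.22 = 37.4, 170×0.12 = 20.4, 170×0.22 = 37.4, 170×0.19 = 32.3.
A: (39 − 42.5)²/42.5 = 12.25/42.5 = 0.2882
B: (33 − 37.4)²/37.4 = 19.36/37.4 = 0.5176
C: (27 − 20.4)²/20.4 = 43.56/20.4 = 2.1353
D: (48 − 37.4)²/37.4 = 112.36/37.4 = 3.0043
E: (23 − 32.3)²/32.3 = 86.49/32.3 = 2.6777
Sum = 8.623

8.623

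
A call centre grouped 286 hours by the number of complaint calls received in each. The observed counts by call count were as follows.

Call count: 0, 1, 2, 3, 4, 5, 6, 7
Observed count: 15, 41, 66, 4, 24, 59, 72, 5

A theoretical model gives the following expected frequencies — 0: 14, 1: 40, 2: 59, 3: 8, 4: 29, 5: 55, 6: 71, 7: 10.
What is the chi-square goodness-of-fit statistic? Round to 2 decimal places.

6.59

cat         O        E   (O−E)²/E
0          15       14      0.071
1          41       40      0.025
2          66       59      0.831
3           4        8      2.000
4          24       29      0.862
5          59       55      0.291
6          72       71      0.014
7           5       10      2.500
Sum = 6.59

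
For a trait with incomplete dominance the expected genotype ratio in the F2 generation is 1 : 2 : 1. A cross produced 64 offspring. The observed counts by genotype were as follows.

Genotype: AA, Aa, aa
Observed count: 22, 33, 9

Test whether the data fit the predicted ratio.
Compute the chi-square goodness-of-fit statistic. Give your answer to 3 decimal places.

5.344

Ratio total = 4. Expected counts: 64×1/4 = 16, 64×2/4 = 32, 64×1/4 = 16.
AA: (22 − 16)²/16 = 36/16 = 2.2500
Aa: (33 − 32)²/32 = 1/32 = 0.0313
aa: (9 − 16)²/16 = 49/16 = 3.0625
Sum = 5.344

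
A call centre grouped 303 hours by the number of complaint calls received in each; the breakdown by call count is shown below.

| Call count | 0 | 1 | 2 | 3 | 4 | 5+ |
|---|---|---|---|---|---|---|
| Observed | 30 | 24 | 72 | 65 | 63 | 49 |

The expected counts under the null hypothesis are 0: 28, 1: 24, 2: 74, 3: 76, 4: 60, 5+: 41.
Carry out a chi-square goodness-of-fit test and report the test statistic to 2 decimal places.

3.50

χ² = (30−28)²/28 + (24−24)²/24 + (72−74)²/74 + (65−76)²/76 + (63−60)²/60 + (49−41)²/41
   = 0.143 + 0.000 + 0.054 + 1.592 + 0.150 + 1.561
Sum = 3.50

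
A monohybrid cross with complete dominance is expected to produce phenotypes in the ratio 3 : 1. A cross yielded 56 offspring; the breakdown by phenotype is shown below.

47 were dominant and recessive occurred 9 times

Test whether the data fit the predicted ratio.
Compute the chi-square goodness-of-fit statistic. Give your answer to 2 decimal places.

Ratio total = 4. Expected counts: 56×3/4 = 42, 56×1/4 = 14.
dominant: (47 − 42)²/42 = 25/42 = 0.595
recessive: (9 − 14)²/14 = 25/14 = 1.786
Sum = 2.38

2.38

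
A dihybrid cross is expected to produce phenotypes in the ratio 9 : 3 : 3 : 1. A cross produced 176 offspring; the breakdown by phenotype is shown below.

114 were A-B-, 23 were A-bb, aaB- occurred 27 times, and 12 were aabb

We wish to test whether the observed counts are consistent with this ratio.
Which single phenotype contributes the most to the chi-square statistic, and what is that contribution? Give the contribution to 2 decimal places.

Ratio total = 16. Expected counts: 176×9/16 = 99, 176×3/16 = 33, 176×3/16 = 33, 176×1/16 = 11.
cat         O        E   (O−E)²/E
A-B-      114       99      2.273
A-bb       23       33      3.030
aaB-       27       33      1.091
aabb       12       11      0.091
The largest term is for A-bb: 3.03.

A-bb, 3.03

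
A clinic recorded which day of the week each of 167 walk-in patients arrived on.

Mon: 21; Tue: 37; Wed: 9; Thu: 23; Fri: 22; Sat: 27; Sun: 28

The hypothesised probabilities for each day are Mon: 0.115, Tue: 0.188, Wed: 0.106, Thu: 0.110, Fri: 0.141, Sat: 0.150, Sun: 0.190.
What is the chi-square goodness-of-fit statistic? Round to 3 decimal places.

Expected counts E_i = n·p_i: 167×0.115 = 19.205, 167×0.188 = 31.396, 167×0.106 = 17.702, 167×0.110 = 18.37, 167×0.141 = 23.547, 167×0.150 = 25.05, 167×0.190 = 31.73.
Mon: (21 − 19.205)²/19.205 = 3.222025/19.205 = 0.1678
Tue: (37 − 31.396)²/31.396 = 31.404816/31.396 = 1.0003
Wed: (9 − 17.702)²/17.702 = 75.724804/17.702 = 4.2778
Thu: (23 − 18.37)²/18.37 = 21.4369/18.37 = 1.1670
Fri: (22 − 23.547)²/23.547 = 2.393209/23.547 = 0.1016
Sat: (27 − 25.05)²/25.05 = 3.8025/25.05 = 0.1518
Sun: (28 − 31.73)²/31.73 = 13.9129/31.73 = 0.4385
Sum = 7.305

7.305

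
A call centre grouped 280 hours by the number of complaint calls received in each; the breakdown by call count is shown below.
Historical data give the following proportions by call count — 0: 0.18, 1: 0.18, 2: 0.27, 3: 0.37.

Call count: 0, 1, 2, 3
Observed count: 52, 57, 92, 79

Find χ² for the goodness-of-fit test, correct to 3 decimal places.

10.314

Expected counts E_i = n·p_i: 280×0.18 = 50.4, 280×0.18 = 50.4, 280×0.27 = 75.6, 280×0.37 = 103.6.
χ² = (52−50.4)²/50.4 + (57−50.4)²/50.4 + (92−75.6)²/75.6 + (79−103.6)²/103.6
   = 0.0508 + 0.8643 + 3.5577 + 5.8413
Sum = 10.314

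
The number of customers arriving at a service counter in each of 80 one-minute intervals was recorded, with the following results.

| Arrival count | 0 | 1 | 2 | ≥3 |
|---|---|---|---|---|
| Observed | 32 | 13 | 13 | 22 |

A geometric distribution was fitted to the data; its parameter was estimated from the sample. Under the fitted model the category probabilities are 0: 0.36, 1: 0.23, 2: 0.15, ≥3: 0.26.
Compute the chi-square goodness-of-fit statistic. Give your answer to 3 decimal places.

Expected counts E_i = n·p_i: 80×0.36 = 28.8, 80×0.23 = 18.4, 80×0.15 = 12, 80×0.26 = 20.8.
0: (32 − 28.8)²/28.8 = 10.24/28.8 = 0.3556
1: (13 − 18.4)²/18.4 = 29.16/18.4 = 1.5848
2: (13 − 12)²/12 = 1/12 = 0.0833
≥3: (22 − 20.8)²/20.8 = 1.44/20.8 = 0.0692
Sum = 2.093

2.093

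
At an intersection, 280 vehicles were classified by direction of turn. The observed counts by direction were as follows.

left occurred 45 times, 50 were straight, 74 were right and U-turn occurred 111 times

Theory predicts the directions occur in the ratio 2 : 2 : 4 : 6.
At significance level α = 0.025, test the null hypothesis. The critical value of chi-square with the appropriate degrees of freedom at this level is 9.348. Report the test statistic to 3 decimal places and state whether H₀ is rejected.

Ratio total = 14. Expected counts: 280×2/14 = 40, 280×2/14 = 40, 280×4/14 = 80, 280×6/14 = 120.
χ² = (45−40)²/40 + (50−40)²/40 + (74−80)²/80 + (111−120)²/120
   = 0.6250 + 2.5000 + 0.4500 + 0.6750
Sum = 4.250
df = 3. Since 4.250 < 9.348, we do not reject H₀.

4.250; do not reject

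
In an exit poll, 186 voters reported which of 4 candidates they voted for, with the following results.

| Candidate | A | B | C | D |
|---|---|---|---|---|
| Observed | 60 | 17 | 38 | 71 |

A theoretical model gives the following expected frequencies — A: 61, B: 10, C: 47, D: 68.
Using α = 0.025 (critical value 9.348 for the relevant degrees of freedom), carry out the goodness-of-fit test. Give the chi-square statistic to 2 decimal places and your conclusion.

6.77; do not reject

χ² = (60−61)²/61 + (17−10)²/10 + (38−47)²/47 + (71−68)²/68
   = 0.016 + 4.900 + 1.723 + 0.132
Sum = 6.77
df = 3. Since 6.77 < 9.348, we do not reject H₀.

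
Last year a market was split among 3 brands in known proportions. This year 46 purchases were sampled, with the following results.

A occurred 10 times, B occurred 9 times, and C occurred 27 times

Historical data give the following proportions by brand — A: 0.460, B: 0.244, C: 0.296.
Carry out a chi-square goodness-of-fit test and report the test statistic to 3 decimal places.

19.483

Expected counts E_i = n·p_i: 46×0.460 = 21.16, 46×0.244 = 11.224, 46×0.296 = 13.616.
A: (10 − 21.16)²/21.16 = 124.5456/21.16 = 5.8859
B: (9 − 11.224)²/11.224 = 4.946176/11.224 = 0.4407
C: (27 − 13.616)²/13.616 = 179.131456/13.616 = 13.1560
Sum = 19.483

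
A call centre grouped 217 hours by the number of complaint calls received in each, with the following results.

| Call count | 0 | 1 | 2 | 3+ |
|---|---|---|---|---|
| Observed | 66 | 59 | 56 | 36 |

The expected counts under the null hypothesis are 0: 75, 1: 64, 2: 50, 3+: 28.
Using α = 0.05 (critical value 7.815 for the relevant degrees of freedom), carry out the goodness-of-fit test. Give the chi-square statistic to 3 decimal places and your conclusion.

4.476; do not reject

cat         O        E   (O−E)²/E
0          66       75     1.0800
1          59       64     0.3906
2          56       50     0.7200
3+         36       28     2.2857
Sum = 4.476
df = 3. Since 4.476 < 7.815, we do not reject H₀.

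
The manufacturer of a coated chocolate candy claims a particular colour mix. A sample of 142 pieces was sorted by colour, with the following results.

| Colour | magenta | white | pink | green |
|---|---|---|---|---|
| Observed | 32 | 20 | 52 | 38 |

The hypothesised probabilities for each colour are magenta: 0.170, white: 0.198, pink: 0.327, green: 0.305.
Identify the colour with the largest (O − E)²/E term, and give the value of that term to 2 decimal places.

Expected counts E_i = n·p_i: 142×0.170 = 24.14, 142×0.198 = 28.116, 142×0.327 = 46.434, 142×0.305 = 43.31.
χ² = (32−24.14)²/24.14 + (20−28.116)²/28.116 + (52−46.434)²/46.434 + (38−43.31)²/43.31
   = 2.559 + 2.343 + 0.667 + 0.651
The largest term is for magenta: 2.56.

magenta, 2.56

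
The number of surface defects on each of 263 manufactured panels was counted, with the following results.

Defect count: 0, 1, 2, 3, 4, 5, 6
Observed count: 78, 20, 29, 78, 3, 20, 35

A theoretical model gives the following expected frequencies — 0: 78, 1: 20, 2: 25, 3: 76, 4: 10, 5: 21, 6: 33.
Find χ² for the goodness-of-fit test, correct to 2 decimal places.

5.76

cat         O        E   (O−E)²/E
0          78       78      0.000
1          20       20      0.000
2          29       25      0.640
3          78       76      0.053
4           3       10      4.900
5          20       21      0.048
6          35       33      0.121
Sum = 5.76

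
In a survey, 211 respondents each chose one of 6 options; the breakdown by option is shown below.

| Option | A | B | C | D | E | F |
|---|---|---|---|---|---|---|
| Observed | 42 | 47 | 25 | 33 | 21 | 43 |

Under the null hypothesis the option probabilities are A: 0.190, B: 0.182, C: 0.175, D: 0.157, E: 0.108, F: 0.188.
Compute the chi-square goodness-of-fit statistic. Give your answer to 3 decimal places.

Expected counts E_i = n·p_i: 211×0.190 = 40.09, 211×0.182 = 38.402, 211×0.175 = 36.925, 211×0.157 = 33.127, 211×0.108 = 22.788, 211×0.188 = 39.668.
A: (42 − 40.09)²/40.09 = 3.6481/40.09 = 0.0910
B: (47 − 38.402)²/38.402 = 73.925604/38.402 = 1.9250
C: (25 − 36.925)²/36.925 = 142.205625/36.925 = 3.8512
D: (33 − 33.127)²/33.127 = 0.016129/33.127 = 0.0005
E: (21 − 22.788)²/22.788 = 3.196944/22.788 = 0.1403
F: (43 − 39.668)²/39.668 = 11.102224/39.668 = 0.2799
Sum = 6.288

6.288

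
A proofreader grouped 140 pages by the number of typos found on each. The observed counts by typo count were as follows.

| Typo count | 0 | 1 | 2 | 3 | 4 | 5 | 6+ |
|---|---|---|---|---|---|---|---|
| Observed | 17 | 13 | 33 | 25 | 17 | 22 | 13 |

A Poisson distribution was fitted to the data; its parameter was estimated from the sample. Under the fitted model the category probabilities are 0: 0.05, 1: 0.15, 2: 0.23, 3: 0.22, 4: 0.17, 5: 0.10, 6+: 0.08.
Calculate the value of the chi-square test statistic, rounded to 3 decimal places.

25.249

Expected counts E_i = n·p_i: 140×0.05 = 7, 140×0.15 = 21, 140×0.23 = 32.2, 140×0.22 = 30.8, 140×0.17 = 23.8, 140×0.10 = 14, 140×0.08 = 11.2.
cat         O        E   (O−E)²/E
0          17        7    14.2857
1          13       21     3.0476
2          33     32.2     0.0199
3          25     30.8     1.0922
4          17     23.8     1.9429
5          22       14     4.5714
6+         13     11.2     0.2893
Sum = 25.249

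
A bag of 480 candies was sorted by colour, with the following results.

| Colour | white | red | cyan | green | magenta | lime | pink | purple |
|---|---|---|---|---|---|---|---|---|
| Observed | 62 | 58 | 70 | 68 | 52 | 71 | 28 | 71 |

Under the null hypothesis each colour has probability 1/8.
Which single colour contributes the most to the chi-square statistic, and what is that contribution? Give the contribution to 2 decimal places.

Under H₀ each category has probability 1/8, so each expected count is 480/8 = 60.
χ² = (62−60)²/60 + (58−60)²/60 + (70−60)²/60 + (68−60)²/60 + (52−60)²/60 + (71−60)²/60 + (28−60)²/60 + (71−60)²/60
   = 0.067 + 0.067 + 1.667 + 1.067 + 1.067 + 2.017 + 17.067 + 2.017
The largest term is for pink: 17.07.

pink, 17.07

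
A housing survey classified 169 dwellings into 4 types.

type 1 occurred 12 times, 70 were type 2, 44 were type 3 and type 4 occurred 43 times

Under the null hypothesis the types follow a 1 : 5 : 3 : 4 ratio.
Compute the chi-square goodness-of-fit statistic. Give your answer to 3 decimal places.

2.660

Ratio total = 13. Expected counts: 169×1/13 = 13, 169×5/13 = 65, 169×3/13 = 39, 169×4/13 = 52.
cat         O        E   (O−E)²/E
type 1     12       13     0.0769
type 2     70       65     0.3846
type 3     44       39     0.6410
type 4     43       52     1.5577
Sum = 2.660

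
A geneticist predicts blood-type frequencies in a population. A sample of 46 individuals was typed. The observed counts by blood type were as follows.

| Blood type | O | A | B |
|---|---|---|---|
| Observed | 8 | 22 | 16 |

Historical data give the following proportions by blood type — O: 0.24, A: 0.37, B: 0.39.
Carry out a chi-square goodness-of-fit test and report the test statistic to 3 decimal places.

2.504

Expected counts E_i = n·p_i: 46×0.24 = 11.04, 46×0.37 = 17.02, 46×0.39 = 17.94.
O: (8 − 11.04)²/11.04 = 9.2416/11.04 = 0.8371
A: (22 − 17.02)²/17.02 = 24.8004/17.02 = 1.4571
B: (16 − 17.94)²/17.94 = 3.7636/17.94 = 0.2098
Sum = 2.504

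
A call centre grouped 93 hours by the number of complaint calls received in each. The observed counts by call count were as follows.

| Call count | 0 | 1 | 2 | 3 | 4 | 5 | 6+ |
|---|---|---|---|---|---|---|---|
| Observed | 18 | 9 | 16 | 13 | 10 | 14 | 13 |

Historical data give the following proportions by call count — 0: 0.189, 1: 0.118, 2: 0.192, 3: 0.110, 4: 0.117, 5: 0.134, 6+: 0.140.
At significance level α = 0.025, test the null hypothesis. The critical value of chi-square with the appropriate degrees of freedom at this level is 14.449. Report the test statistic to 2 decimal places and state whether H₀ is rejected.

1.57; do not reject

Expected counts E_i = n·p_i: 93×0.189 = 17.577, 93×0.118 = 10.974, 93×0.192 = 17.856, 93×0.110 = 10.23, 93×0.117 = 10.881, 93×0.134 = 12.462, 93×0.140 = 13.02.
0: (18 − 17.577)²/17.577 = 0.178929/17.577 = 0.010
1: (9 − 10.974)²/10.974 = 3.896676/10.974 = 0.355
2: (16 − 17.856)²/17.856 = 3.444736/17.856 = 0.193
3: (13 − 10.23)²/10.23 = 7.6729/10.23 = 0.750
4: (10 − 10.881)²/10.881 = 0.776161/10.881 = 0.071
5: (14 − 12.462)²/12.462 = 2.365444/12.462 = 0.190
6+: (13 − 13.02)²/13.02 = 0.0004/13.02 = 0.000
Sum = 1.57
df = 6. Since 1.57 < 14.449, we do not reject H₀.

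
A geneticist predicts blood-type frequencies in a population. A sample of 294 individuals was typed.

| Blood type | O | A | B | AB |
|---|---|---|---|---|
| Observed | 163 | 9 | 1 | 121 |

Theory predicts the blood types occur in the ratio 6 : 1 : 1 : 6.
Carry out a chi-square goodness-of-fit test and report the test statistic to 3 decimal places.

36.968

Ratio total = 14. Expected counts: 294×6/14 = 126, 294×1/14 = 21, 294×1/14 = 21, 294×6/14 = 126.
cat         O        E   (O−E)²/E
O         163      126    10.8651
A           9       21     6.8571
B           1       21    19.0476
AB        121      126     0.1984
Sum = 36.968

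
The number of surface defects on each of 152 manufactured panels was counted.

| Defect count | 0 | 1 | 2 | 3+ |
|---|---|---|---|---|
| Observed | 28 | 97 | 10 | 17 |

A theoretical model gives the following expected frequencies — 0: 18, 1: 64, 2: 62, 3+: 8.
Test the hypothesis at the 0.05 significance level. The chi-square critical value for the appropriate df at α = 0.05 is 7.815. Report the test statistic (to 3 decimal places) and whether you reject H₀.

χ² = (28−18)²/18 + (97−64)²/64 + (10−62)²/62 + (17−8)²/8
   = 5.5556 + 17.0156 + 43.6129 + 10.1250
Sum = 76.309
df = 3. Since 76.309 > 7.815, we reject H₀.

76.309; reject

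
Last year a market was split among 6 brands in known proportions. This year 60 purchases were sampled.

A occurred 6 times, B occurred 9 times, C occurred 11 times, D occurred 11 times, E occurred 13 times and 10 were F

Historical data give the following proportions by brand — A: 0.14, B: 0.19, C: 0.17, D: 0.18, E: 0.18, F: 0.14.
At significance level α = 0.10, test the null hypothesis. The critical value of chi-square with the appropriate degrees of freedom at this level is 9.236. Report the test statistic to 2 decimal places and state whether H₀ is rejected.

2.01; do not reject

Expected counts E_i = n·p_i: 60×0.14 = 8.4, 60×0.19 = 11.4, 60×0.17 = 10.2, 60×0.18 = 10.8, 60×0.18 = 10.8, 60×0.14 = 8.4.
A: (6 − 8.4)²/8.4 = 5.76/8.4 = 0.686
B: (9 − 11.4)²/11.4 = 5.76/11.4 = 0.505
C: (11 − 10.2)²/10.2 = 0.64/10.2 = 0.063
D: (11 − 10.8)²/10.8 = 0.04/10.8 = 0.004
E: (13 − 10.8)²/10.8 = 4.84/10.8 = 0.448
F: (10 − 8.4)²/8.4 = 2.56/8.4 = 0.305
Sum = 2.01
df = 5. Since 2.01 < 9.236, we do not reject H₀.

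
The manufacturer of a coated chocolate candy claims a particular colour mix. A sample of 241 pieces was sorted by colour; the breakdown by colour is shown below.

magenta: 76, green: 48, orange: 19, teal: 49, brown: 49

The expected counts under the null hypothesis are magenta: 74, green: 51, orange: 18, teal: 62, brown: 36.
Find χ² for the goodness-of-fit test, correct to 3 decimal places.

7.706

magenta: (76 − 74)²/74 = 4/74 = 0.0541
green: (48 − 51)²/51 = 9/51 = 0.1765
orange: (19 − 18)²/18 = 1/18 = 0.0556
teal: (49 − 62)²/62 = 169/62 = 2.7258
brown: (49 − 36)²/36 = 169/36 = 4.6944
Sum = 7.706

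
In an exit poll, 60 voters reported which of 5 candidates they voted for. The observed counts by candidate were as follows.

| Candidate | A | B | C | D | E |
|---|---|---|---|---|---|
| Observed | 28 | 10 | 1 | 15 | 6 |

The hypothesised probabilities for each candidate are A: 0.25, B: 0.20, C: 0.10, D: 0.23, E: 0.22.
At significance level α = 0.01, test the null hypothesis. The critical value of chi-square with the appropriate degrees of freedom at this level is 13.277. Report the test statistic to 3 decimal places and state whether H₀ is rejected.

Expected counts E_i = n·p_i: 60×0.25 = 15, 60×0.20 = 12, 60×0.10 = 6, 60×0.23 = 13.8, 60×0.22 = 13.2.
A: (28 − 15)²/15 = 169/15 = 11.2667
B: (10 − 12)²/12 = 4/12 = 0.3333
C: (1 − 6)²/6 = 25/6 = 4.1667
D: (15 − 13.8)²/13.8 = 1.44/13.8 = 0.1043
E: (6 − 13.2)²/13.2 = 51.84/13.2 = 3.9273
Sum = 19.798
df = 4. Since 19.798 > 13.277, we reject H₀.

19.798; reject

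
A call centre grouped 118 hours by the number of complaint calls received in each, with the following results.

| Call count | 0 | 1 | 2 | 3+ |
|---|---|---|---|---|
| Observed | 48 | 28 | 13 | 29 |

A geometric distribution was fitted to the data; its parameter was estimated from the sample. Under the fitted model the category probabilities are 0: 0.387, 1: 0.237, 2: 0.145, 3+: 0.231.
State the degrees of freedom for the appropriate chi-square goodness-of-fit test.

There are k = 4 categories and 1 parameter estimated from the data, so df = 4 − 1 − 1 = 2.

2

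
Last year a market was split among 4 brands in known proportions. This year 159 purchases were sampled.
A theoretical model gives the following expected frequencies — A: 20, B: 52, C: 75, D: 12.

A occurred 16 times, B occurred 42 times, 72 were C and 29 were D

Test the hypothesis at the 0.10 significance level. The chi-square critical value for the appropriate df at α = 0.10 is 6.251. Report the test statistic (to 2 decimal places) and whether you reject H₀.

26.93; reject

A: (16 − 20)²/20 = 16/20 = 0.800
B: (42 − 52)²/52 = 100/52 = 1.923
C: (72 − 75)²/75 = 9/75 = 0.120
D: (29 − 12)²/12 = 289/12 = 24.083
Sum = 26.93
df = 3. Since 26.93 > 6.251, we reject H₀.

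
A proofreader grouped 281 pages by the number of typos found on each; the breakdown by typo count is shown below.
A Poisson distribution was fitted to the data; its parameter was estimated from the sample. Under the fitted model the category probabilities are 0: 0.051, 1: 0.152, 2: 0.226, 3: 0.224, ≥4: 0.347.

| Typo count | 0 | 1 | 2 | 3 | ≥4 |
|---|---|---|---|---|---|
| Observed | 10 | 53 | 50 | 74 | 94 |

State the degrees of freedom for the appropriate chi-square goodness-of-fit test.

There are k = 5 categories and 1 parameter estimated from the data, so df = 5 − 1 − 1 = 3.

3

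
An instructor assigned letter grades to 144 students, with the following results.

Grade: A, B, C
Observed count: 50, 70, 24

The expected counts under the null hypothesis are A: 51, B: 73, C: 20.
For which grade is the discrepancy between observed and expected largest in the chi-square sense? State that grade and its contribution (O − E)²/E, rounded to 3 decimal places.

cat         O        E   (O−E)²/E
A          50       51     0.0196
B          70       73     0.1233
C          24       20     0.8000
The largest term is for C: 0.800.

C, 0.800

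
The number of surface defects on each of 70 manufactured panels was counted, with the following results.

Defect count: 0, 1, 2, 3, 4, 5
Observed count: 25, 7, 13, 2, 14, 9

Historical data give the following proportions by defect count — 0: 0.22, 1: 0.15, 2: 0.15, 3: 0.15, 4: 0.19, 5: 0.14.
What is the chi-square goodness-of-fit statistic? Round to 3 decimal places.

Expected counts E_i = n·p_i: 70×0.22 = 15.4, 70×0.15 = 10.5, 70×0.15 = 10.5, 70×0.15 = 10.5, 70×0.19 = 13.3, 70×0.14 = 9.8.
0: (25 − 15.4)²/15.4 = 92.16/15.4 = 5.9844
1: (7 − 10.5)²/10.5 = 12.25/10.5 = 1.1667
2: (13 − 10.5)²/10.5 = 6.25/10.5 = 0.5952
3: (2 − 10.5)²/10.5 = 72.25/10.5 = 6.8810
4: (14 − 13.3)²/13.3 = 0.49/13.3 = 0.0368
5: (9 − 9.8)²/9.8 = 0.64/9.8 = 0.0653
Sum = 14.729

14.729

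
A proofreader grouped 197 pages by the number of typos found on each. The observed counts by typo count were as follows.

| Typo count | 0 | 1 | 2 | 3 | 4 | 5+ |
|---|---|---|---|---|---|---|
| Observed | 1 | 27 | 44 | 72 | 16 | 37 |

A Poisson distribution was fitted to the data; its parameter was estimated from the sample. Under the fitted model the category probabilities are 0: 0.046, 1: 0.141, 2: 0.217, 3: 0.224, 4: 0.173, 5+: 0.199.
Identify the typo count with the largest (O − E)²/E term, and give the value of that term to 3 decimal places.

3, 17.604

Expected counts E_i = n·p_i: 197×0.046 = 9.062, 197×0.141 = 27.777, 197×0.217 = 42.749, 197×0.224 = 44.128, 197×0.173 = 34.081, 197×0.199 = 39.203.
χ² = (1−9.062)²/9.062 + (27−27.777)²/27.777 + (44−42.749)²/42.749 + (72−44.128)²/44.128 + (16−34.081)²/34.081 + (37−39.203)²/39.203
   = 7.1724 + 0.0217 + 0.0366 + 17.6044 + 9.5925 + 0.1238
The largest term is for 3: 17.604.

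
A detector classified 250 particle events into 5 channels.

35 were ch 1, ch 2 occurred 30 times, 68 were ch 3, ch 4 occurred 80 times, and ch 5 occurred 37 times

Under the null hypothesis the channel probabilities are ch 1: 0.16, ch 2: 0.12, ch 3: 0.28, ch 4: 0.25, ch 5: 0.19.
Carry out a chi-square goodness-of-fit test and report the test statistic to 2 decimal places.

7.90

Expected counts E_i = n·p_i: 250×0.16 = 40, 250×0.12 = 30, 250×0.28 = 70, 250×0.25 = 62.5, 250×0.19 = 47.5.
cat         O        E   (O−E)²/E
ch 1       35       40      0.625
ch 2       30       30      0.000
ch 3       68       70      0.057
ch 4       80     62.5      4.900
ch 5       37     47.5      2.321
Sum = 7.90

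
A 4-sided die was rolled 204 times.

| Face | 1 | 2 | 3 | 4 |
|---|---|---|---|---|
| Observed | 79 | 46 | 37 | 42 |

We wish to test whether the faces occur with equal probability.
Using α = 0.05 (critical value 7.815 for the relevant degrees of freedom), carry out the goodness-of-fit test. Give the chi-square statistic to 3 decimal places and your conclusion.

Under H₀ each category has probability 1/4, so each expected count is 204/4 = 51.
1: (79 − 51)²/51 = 784/51 = 15.3725
2: (46 − 51)²/51 = 25/51 = 0.4902
3: (37 − 51)²/51 = 196/51 = 3.8431
4: (42 − 51)²/51 = 81/51 = 1.5882
Sum = 21.294
df = 3. Since 21.294 > 7.815, we reject H₀.

21.294; reject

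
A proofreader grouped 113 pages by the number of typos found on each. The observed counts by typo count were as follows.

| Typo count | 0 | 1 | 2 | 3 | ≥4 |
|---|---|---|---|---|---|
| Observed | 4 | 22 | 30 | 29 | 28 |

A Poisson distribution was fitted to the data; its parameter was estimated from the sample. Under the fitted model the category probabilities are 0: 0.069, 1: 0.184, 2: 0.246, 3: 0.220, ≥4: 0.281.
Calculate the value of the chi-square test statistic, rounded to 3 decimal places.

3.227

Expected counts E_i = n·p_i: 113×0.069 = 7.797, 113×0.184 = 20.792, 113×0.246 = 27.798, 113×0.220 = 24.86, 113×0.281 = 31.753.
χ² = (4−7.797)²/7.797 + (22−20.792)²/20.792 + (30−27.798)²/27.798 + (29−24.86)²/24.86 + (28−31.753)²/31.753
   = 1.8491 + 0.0702 + 0.1744 + 0.6894 + 0.4436
Sum = 3.227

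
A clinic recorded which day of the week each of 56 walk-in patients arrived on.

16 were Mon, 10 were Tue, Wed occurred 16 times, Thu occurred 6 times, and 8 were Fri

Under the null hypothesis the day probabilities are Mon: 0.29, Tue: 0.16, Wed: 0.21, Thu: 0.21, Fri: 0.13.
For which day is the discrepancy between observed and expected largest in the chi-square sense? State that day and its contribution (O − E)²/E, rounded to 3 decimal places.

Expected counts E_i = n·p_i: 56×0.29 = 16.24, 56×0.16 = 8.96, 56×0.21 = 11.76, 56×0.21 = 11.76, 56×0.13 = 7.28.
cat         O        E   (O−E)²/E
Mon        16    16.24     0.0035
Tue        10     8.96     0.1207
Wed        16    11.76     1.5287
Thu         6    11.76     2.8212
Fri         8     7.28     0.0712
The largest term is for Thu: 2.821.

Thu, 2.821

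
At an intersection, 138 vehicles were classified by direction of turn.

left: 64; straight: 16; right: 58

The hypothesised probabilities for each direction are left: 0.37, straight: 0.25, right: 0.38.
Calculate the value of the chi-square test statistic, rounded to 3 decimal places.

Expected counts E_i = n·p_i: 138×0.37 = 51.06, 138×0.25 = 34.5, 138×0.38 = 52.44.
χ² = (64−51.06)²/51.06 + (16−34.5)²/34.5 + (58−52.44)²/52.44
   = 3.2793 + 9.9203 + 0.5895
Sum = 13.789

13.789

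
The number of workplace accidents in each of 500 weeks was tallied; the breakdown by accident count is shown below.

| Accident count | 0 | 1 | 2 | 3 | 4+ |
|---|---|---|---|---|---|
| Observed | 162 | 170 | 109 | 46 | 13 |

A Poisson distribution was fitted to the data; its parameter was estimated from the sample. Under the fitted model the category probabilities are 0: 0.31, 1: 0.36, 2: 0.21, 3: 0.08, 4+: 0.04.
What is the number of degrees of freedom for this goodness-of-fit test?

3

There are k = 5 categories and 1 parameter estimated from the data, so df = 5 − 1 − 1 = 3.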